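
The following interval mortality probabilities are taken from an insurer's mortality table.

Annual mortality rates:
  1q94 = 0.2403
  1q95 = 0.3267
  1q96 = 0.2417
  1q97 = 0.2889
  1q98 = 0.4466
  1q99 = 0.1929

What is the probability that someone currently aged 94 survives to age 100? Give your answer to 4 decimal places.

The overall survival probability is (1 − 0.2403) × (1 − 0.3267) × (1 − 0.2417) × (1 − 0.2889) × (1 − 0.4466) × (1 − 0.1929).
= 0.7597 × 0.6733 × 0.7583 × 0.7111 × 0.5534 × 0.8071 = 0.123194.

0.1232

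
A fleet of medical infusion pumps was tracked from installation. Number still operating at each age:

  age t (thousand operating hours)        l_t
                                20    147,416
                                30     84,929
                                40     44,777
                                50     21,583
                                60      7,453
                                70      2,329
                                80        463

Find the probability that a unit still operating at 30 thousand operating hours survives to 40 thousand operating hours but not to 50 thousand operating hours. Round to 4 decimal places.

This is the probability of reaching 40 but not 50, conditional on being operational at 30: (l_40 − l_50) / l_30.
= (44,777 − 21,583) / 84,929 = 23,194 / 84,929 = 0.273099.

0.2731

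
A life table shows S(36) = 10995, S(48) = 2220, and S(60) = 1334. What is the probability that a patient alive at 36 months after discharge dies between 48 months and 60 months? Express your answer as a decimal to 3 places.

This is the probability of reaching 48 but not 60, conditional on being alive at 36: (S(48) − S(60)) / S(36).
= (2220 − 1334) / 10995 = 886 / 10995 = 0.080582.

0.081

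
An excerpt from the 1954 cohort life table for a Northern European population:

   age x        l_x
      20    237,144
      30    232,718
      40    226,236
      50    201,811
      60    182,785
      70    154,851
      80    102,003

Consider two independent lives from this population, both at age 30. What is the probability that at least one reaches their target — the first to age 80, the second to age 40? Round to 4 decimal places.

0.9844

p₁ = l_80/l_30 = 102,003/232,718 = 0.438312; p₂ = l_40/l_30 = 226,236/232,718 = 0.972147.
P(at least one) = 1 − (1−p₁)(1−p₂) = 1 − 0.561688 × 0.027853 = 0.984355.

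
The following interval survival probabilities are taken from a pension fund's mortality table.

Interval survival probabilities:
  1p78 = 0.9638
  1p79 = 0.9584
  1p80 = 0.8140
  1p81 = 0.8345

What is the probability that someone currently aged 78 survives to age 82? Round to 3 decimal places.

0.627

The overall survival probability is 0.9638 × 0.9584 × 0.8140 × 0.8345.
= 0.627458.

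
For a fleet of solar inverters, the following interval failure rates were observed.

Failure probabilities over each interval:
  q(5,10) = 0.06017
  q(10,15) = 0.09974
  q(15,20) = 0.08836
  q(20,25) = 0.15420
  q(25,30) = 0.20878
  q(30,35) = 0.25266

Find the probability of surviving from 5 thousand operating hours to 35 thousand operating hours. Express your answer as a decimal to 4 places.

Chaining the interval survival probabilities: (1 − 0.06017) × (1 − 0.09974) × (1 − 0.08836) × (1 − 0.15420) × (1 − 0.20878) × (1 − 0.25266).
= 0.93983 × 0.90026 × 0.91164 × 0.84580 × 0.79122 × 0.74734 = 0.385766.

0.3858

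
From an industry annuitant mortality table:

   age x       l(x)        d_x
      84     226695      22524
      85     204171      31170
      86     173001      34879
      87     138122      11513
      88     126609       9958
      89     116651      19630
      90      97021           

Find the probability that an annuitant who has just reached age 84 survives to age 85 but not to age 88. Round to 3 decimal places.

0.342

This is the probability of reaching 85 but not 88, conditional on being alive at 84: (l(85) − l(88)) / l(84).
= (204171 − 126609) / 226695 = 77562 / 226695 = 0.342143.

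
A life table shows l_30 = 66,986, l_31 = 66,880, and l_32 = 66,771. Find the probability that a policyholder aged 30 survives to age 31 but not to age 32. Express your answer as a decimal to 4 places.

0.0016

We want 1|1q30 = (l_31 − l_32)/l_30.
This is the probability of reaching 31 but not 32, conditional on being alive at 30: (l_31 − l_32) / l_30.
= (66,880 − 66,771) / 66,986 = 109 / 66,986 = 0.001627.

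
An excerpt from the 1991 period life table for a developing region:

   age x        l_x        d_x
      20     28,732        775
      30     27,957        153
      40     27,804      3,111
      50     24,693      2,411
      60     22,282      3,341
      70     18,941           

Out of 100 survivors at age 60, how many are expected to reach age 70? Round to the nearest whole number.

The relevant probability is 18,941/22,282 = 0.850058.
Expected number = 100 × 0.850058 = 85.

85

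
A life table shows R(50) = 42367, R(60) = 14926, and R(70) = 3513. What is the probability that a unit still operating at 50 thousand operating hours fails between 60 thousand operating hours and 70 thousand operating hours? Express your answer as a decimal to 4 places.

This is the probability of reaching 60 but not 70, conditional on being operational at 50: (R(60) − R(70)) / R(50).
= (14926 − 3513) / 42367 = 11413 / 42367 = 0.269384.

0.2694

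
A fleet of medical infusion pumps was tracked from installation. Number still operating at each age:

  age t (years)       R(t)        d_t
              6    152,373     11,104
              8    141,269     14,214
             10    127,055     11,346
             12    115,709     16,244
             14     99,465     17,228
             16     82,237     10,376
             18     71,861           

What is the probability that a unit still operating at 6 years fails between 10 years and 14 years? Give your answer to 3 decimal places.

0.181

This is the probability of reaching 10 but not 14, conditional on being operational at 6: (R(10) − R(14)) / R(6).
= (127,055 − 99,465) / 152,373 = 27,590 / 152,373 = 0.181069.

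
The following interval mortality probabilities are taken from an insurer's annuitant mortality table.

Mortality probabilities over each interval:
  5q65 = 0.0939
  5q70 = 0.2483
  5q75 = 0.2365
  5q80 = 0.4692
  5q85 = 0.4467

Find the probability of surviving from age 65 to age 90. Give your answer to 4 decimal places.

Chaining the interval survival probabilities: (1 − 0.0939) × (1 − 0.2483) × (1 − 0.2365) × (1 − 0.4692) × (1 − 0.4467).
= 0.9061 × 0.7517 × 0.7635 × 0.5308 × 0.5533 = 0.152729.

0.1527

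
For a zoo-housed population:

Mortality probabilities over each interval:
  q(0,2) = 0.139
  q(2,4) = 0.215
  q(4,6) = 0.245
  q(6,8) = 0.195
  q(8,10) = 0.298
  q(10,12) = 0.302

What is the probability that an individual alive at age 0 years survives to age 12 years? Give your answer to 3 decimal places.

0.201

P(survive 0→12) = (1 − 0.139) × (1 − 0.215) × (1 − 0.245) × (1 − 0.195) × (1 − 0.298) × (1 − 0.302).
= 0.861 × 0.785 × 0.755 × 0.805 × 0.702 × 0.698 = 0.201283.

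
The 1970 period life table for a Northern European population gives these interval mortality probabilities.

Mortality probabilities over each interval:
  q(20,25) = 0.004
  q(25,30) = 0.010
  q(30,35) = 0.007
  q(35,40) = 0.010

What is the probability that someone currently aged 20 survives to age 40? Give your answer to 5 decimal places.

The overall survival probability is (1 − 0.004) × (1 − 0.010) × (1 − 0.007) × (1 − 0.010).
= 0.996 × 0.990 × 0.993 × 0.990 = 0.969346.

0.96935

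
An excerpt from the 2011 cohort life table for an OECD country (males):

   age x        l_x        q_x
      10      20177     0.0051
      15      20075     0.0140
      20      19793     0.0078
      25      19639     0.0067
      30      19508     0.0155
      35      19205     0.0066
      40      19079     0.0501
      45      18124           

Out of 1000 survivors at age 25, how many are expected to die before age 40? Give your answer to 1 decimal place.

The relevant probability is 1 − 19079/19639 = 0.028515.
Expected number = 1000 × 0.028515 = 28.5.

28.5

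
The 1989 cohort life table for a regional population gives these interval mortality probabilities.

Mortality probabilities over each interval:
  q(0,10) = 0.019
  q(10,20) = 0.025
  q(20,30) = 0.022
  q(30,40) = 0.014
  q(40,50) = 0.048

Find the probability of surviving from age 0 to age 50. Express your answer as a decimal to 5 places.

P(survive 0→50) = (1 − 0.019) × (1 − 0.025) × (1 − 0.022) × (1 − 0.014) × (1 − 0.048).
= 0.981 × 0.975 × 0.978 × 0.986 × 0.952 = 0.878064.

0.87806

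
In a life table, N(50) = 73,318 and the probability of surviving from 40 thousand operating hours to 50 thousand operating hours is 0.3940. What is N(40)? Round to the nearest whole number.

N(40) = N(50) / p = 73,318 / 0.3940 = 186086.

186086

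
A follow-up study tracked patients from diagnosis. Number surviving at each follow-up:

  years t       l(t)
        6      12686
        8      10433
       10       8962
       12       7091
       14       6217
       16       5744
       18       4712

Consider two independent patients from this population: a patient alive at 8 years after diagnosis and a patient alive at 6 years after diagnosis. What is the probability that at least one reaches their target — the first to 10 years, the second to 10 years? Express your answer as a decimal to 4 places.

p₁ = l(10)/l(8) = 8962/10433 = 0.859005; p₂ = l(10)/l(6) = 8962/12686 = 0.706448.
P(at least one) = 1 − (1−p₁)(1−p₂) = 1 − 0.140995 × 0.293552 = 0.958611.

0.9586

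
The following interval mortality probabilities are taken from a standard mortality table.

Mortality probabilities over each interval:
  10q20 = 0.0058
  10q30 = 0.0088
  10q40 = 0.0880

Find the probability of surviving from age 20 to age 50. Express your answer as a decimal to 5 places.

The overall survival probability is (1 − 0.0058) × (1 − 0.0088) × (1 − 0.0880).
= 0.9942 × 0.9912 × 0.9120 = 0.898731.

0.89873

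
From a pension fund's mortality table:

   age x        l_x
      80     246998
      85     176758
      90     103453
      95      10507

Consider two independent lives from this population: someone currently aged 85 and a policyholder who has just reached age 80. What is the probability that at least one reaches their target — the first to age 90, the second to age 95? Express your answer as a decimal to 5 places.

0.60292

p₁ = l_90/l_85 = 103453/176758 = 0.585280; p₂ = l_95/l_80 = 10507/246998 = 0.042539.
P(at least one) = 1 − (1−p₁)(1−p₂) = 1 − 0.414720 × 0.957461 = 0.602922.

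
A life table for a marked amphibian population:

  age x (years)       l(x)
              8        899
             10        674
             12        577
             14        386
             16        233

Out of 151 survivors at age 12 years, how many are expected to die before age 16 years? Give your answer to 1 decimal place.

90.0

The relevant probability is 1 − 233/577 = 0.596187.
Expected number = 151 × 0.596187 = 90.0.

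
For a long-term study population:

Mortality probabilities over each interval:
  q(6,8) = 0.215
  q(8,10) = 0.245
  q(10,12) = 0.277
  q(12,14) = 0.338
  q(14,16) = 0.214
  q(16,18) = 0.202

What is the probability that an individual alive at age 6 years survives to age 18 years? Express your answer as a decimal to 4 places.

P(survive 6→18) = (1 − 0.215) × (1 − 0.245) × (1 − 0.277) × (1 − 0.338) × (1 − 0.214) × (1 − 0.202).
= 0.785 × 0.755 × 0.723 × 0.662 × 0.786 × 0.798 = 0.177926.

0.1779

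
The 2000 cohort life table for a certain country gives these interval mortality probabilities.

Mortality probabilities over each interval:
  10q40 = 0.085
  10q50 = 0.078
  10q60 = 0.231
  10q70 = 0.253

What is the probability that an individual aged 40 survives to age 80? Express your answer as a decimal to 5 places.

0.48462

The overall survival probability is (1 − 0.085) × (1 − 0.078) × (1 − 0.231) × (1 − 0.253).
= 0.915 × 0.922 × 0.769 × 0.747 = 0.484617.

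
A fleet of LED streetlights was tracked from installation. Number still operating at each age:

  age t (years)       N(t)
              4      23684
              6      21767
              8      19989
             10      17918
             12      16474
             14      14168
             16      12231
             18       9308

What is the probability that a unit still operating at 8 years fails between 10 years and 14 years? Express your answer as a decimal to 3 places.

This is the probability of reaching 10 but not 14, conditional on being operational at 8: (N(10) − N(14)) / N(8).
= (17918 − 14168) / 19989 = 3750 / 19989 = 0.187603.

0.188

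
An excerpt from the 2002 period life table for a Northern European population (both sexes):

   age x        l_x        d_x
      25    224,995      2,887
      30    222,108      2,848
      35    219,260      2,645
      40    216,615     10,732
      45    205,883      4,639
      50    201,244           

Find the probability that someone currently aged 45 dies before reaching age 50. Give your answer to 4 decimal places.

0.0225

P(die before 50 | alive at 45) = 1 − l_50/l_45 = 1 − 201,244/205,883 = (4,639)/205,883 = 0.022532.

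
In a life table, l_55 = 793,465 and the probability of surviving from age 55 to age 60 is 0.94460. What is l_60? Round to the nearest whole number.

749507

l_60 = l_55 × p = 793,465 × 0.94460 = 749507.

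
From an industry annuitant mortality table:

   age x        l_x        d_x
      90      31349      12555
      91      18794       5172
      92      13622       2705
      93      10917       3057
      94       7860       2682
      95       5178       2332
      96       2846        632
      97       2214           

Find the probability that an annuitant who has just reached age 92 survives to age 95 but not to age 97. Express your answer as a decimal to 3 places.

We want 3|2q92 = (l_95 − l_97)/l_92.
This is the probability of reaching 95 but not 97, conditional on being alive at 92: (l_95 − l_97) / l_92.
= (5178 − 2214) / 13622 = 2964 / 13622 = 0.217589.

0.218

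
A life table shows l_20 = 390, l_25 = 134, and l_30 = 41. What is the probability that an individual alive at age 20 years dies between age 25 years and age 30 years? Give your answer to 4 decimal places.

This is the probability of reaching 25 but not 30, conditional on being alive at 20: (l_25 − l_30) / l_20.
= (134 − 41) / 390 = 93 / 390 = 0.238462.

0.2385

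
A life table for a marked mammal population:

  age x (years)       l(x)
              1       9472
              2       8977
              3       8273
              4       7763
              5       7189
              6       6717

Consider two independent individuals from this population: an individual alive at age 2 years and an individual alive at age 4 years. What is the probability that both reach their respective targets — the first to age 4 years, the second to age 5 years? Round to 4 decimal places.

0.8008

p₁ = l(4)/l(2) = 7763/8977 = 0.864766; p₂ = l(5)/l(4) = 7189/7763 = 0.926060.
P(both) = p₁ × p₂ = 0.864766 × 0.926060 = 0.800825.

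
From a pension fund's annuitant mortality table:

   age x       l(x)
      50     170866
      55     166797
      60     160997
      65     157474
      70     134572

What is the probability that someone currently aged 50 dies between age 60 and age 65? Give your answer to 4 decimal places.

0.0206

This is the probability of reaching 60 but not 65, conditional on being alive at 50: (l(60) − l(65)) / l(50).
= (160997 − 157474) / 170866 = 3523 / 170866 = 0.020618.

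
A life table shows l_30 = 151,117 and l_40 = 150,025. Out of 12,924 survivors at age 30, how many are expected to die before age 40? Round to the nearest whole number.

The relevant probability is 1 − 150,025/151,117 = 0.007226.
Expected number = 12,924 × 0.007226 = 93.

93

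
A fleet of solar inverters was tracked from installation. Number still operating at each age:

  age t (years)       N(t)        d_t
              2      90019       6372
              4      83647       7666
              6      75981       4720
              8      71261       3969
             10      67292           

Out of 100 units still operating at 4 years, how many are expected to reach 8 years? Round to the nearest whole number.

85

The relevant probability is 71261/83647 = 0.851925.
Expected number = 100 × 0.851925 = 85.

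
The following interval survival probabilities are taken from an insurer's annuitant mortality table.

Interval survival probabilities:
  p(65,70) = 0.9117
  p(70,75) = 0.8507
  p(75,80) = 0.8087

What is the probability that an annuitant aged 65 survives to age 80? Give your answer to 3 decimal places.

0.627

The overall survival probability is 0.9117 × 0.8507 × 0.8087.
= 0.627214.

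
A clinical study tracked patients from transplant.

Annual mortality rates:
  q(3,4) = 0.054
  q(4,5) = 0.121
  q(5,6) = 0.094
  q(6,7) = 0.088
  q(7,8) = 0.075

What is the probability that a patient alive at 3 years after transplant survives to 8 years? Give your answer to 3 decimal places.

P(survive 3→8) = (1 − 0.054) × (1 − 0.121) × (1 − 0.094) × (1 − 0.088) × (1 − 0.075).
= 0.946 × 0.879 × 0.906 × 0.912 × 0.925 = 0.635543.

0.636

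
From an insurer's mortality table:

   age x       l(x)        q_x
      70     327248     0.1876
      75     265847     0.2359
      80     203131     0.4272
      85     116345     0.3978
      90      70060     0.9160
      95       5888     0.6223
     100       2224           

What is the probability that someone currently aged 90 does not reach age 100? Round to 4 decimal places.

0.9683

P(die before 100 | alive at 90) = 1 − l(100)/l(90) = 1 − 2224/70060 = (67836)/70060 = 0.968256.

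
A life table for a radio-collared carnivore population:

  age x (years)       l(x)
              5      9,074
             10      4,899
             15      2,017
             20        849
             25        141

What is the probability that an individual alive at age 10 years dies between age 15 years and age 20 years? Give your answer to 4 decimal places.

0.2384

This is the probability of reaching 15 but not 20, conditional on being alive at 10: (l(15) − l(20)) / l(10).
= (2,017 − 849) / 4,899 = 1,168 / 4,899 = 0.238416.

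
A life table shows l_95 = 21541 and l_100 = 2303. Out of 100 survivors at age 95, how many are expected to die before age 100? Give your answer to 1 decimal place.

89.3

The relevant probability is 1 − 2303/21541 = 0.893088.
Expected number = 100 × 0.893088 = 89.3.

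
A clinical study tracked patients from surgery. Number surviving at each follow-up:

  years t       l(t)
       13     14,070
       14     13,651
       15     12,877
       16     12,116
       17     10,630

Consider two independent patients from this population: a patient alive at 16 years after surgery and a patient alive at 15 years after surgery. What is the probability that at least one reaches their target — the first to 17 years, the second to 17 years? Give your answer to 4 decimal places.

0.9786

p₁ = l(17)/l(16) = 10,630/12,116 = 0.877352; p₂ = l(17)/l(15) = 10,630/12,877 = 0.825503.
P(at least one) = 1 − (1−p₁)(1−p₂) = 1 − 0.122648 × 0.174497 = 0.978598.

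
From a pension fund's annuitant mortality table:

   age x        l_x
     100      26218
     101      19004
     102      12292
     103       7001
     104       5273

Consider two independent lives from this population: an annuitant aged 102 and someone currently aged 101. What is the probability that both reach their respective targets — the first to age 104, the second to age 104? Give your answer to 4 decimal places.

0.1190

p₁ = l_104/l_102 = 5273/12292 = 0.428978; p₂ = l_104/l_101 = 5273/19004 = 0.277468.
P(both) = p₁ × p₂ = 0.428978 × 0.277468 = 0.119028.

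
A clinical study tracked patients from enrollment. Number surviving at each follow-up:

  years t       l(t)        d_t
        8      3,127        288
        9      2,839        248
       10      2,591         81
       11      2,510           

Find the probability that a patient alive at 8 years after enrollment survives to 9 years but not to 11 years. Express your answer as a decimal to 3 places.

This is the probability of reaching 9 but not 11, conditional on being alive at 8: (l(9) − l(11)) / l(8).
= (2,839 − 2,510) / 3,127 = 329 / 3,127 = 0.105213.

0.105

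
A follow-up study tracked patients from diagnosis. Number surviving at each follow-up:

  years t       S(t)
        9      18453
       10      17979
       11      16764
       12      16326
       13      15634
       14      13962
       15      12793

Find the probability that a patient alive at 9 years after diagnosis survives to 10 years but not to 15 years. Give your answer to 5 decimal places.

This is the probability of reaching 10 but not 15, conditional on being alive at 9: (S(10) − S(15)) / S(9).
= (17979 − 12793) / 18453 = 5186 / 18453 = 0.281038.

0.28104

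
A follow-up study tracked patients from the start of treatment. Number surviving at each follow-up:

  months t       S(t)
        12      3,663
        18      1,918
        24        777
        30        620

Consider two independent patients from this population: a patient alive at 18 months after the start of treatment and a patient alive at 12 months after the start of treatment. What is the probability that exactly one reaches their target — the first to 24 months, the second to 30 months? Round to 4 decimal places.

p₁ = S(24)/S(18) = 777/1,918 = 0.405109; p₂ = S(30)/S(12) = 620/3,663 = 0.169260.
P(exactly one) = p₁(1−p₂) + (1−p₁)p₂ = 0.336540 + 0.100691 = 0.437232.

0.4372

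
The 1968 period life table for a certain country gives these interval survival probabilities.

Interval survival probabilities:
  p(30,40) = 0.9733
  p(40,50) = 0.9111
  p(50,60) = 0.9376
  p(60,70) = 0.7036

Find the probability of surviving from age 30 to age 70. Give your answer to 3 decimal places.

0.585

The overall survival probability is 0.9733 × 0.9111 × 0.9376 × 0.7036.
= 0.585000.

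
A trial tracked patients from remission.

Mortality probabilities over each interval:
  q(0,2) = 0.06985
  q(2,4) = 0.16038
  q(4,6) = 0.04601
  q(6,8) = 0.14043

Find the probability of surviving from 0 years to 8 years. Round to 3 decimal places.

0.640

The overall survival probability is (1 − 0.06985) × (1 − 0.16038) × (1 − 0.04601) × (1 − 0.14043).
= 0.93015 × 0.83962 × 0.95399 × 0.85957 = 0.640414.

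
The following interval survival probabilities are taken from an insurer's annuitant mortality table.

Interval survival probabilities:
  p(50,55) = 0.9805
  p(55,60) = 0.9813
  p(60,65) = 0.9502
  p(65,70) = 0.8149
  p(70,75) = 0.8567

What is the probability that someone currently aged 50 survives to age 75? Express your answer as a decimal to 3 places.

P(survive 50→75) = 0.9805 × 0.9813 × 0.9502 × 0.8149 × 0.8567.
= 0.638260.

0.638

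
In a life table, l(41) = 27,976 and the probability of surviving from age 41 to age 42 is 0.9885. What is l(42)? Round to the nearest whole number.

l(42) = l(41) × p = 27,976 × 0.9885 = 27654.

27654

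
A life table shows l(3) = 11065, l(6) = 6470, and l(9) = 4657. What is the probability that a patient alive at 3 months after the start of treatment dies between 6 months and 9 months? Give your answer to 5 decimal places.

This is the probability of reaching 6 but not 9, conditional on being alive at 3: (l(6) − l(9)) / l(3).
= (6470 − 4657) / 11065 = 1813 / 11065 = 0.163850.

0.16385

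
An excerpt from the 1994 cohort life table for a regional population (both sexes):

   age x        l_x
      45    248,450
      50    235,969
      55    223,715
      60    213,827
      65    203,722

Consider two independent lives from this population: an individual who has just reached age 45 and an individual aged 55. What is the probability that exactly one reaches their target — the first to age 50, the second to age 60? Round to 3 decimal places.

p₁ = l_50/l_45 = 235,969/248,450 = 0.949765; p₂ = l_60/l_55 = 213,827/223,715 = 0.955801.
P(exactly one) = p₁(1−p₂) + (1−p₁)p₂ = 0.041979 + 0.048015 = 0.089993.

0.090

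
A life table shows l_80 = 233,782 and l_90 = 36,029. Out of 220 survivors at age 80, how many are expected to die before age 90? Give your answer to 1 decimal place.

The relevant probability is 1 − 36,029/233,782 = 0.845886.
Expected number = 220 × 0.845886 = 186.1.

186.1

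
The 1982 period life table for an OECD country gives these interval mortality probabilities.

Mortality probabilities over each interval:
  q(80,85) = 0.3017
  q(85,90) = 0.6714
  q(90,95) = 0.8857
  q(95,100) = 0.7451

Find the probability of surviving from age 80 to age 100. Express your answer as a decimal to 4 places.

0.0067

Chaining the interval survival probabilities: (1 − 0.3017) × (1 − 0.6714) × (1 − 0.8857) × (1 − 0.7451).
= 0.6983 × 0.3286 × 0.1143 × 0.2549 = 0.006685.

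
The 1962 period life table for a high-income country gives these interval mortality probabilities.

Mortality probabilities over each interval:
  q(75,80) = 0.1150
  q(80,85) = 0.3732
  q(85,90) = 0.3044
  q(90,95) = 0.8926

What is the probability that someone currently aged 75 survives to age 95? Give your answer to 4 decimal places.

The overall survival probability is (1 − 0.1150) × (1 − 0.3732) × (1 − 0.3044) × (1 − 0.8926).
= 0.8850 × 0.6268 × 0.6956 × 0.1074 = 0.041442.

0.0414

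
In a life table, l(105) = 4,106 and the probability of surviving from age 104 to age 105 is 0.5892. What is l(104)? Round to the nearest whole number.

6969

l(104) = l(105) / p = 4,106 / 0.5892 = 6969.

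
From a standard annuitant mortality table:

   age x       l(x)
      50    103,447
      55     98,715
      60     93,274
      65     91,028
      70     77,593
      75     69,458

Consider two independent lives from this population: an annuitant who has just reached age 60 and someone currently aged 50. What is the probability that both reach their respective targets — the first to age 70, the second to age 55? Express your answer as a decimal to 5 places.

0.79383

p₁ = l(70)/l(60) = 77,593/93,274 = 0.831882; p₂ = l(55)/l(50) = 98,715/103,447 = 0.954257.
P(both) = p₁ × p₂ = 0.831882 × 0.954257 = 0.793829.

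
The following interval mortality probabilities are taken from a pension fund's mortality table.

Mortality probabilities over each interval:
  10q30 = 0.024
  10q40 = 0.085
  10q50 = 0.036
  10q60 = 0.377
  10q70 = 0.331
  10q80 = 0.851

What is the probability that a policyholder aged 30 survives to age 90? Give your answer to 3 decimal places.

Survival from 30 to 90 is the product of surviving each interval: (1 − 0.024) × (1 − 0.085) × (1 − 0.036) × (1 − 0.377) × (1 − 0.331) × (1 − 0.851).
= 0.976 × 0.915 × 0.964 × 0.623 × 0.669 × 0.149 = 0.053462.

0.053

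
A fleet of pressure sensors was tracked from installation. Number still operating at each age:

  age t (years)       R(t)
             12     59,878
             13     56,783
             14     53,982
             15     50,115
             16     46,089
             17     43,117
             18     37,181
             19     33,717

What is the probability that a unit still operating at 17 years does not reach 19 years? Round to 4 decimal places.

0.2180

P(fail before 19 | operational at 17) = 1 − R(19)/R(17) = 1 − 33,717/43,117 = (9,400)/43,117 = 0.218011.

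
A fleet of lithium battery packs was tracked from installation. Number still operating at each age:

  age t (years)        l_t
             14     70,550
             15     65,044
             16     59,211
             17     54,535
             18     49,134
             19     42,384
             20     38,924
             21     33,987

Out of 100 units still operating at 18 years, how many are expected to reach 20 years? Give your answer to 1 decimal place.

The relevant probability is 38,924/49,134 = 0.792201.
Expected number = 100 × 0.792201 = 79.2.

79.2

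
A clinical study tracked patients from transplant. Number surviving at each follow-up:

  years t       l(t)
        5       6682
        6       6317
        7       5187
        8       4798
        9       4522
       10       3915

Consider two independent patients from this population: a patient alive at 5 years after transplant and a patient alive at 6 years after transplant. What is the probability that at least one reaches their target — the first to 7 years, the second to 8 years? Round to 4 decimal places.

0.9462

p₁ = l(7)/l(5) = 5187/6682 = 0.776265; p₂ = l(8)/l(6) = 4798/6317 = 0.759538.
P(at least one) = 1 − (1−p₁)(1−p₂) = 1 − 0.223735 × 0.240462 = 0.946200.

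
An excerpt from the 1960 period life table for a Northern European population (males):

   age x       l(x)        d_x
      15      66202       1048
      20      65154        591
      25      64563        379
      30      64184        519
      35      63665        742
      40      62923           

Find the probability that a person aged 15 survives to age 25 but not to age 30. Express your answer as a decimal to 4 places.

This is the probability of reaching 25 but not 30, conditional on being alive at 15: (l(25) − l(30)) / l(15).
= (64563 − 64184) / 66202 = 379 / 66202 = 0.005725.

0.0057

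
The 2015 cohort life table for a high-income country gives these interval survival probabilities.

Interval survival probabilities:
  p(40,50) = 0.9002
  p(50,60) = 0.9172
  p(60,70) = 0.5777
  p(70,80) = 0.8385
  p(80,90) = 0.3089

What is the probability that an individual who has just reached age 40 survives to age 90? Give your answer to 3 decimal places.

Survival from 40 to 90 is the product of surviving each interval: 0.9002 × 0.9172 × 0.5777 × 0.8385 × 0.3089.
= 0.123545.

0.124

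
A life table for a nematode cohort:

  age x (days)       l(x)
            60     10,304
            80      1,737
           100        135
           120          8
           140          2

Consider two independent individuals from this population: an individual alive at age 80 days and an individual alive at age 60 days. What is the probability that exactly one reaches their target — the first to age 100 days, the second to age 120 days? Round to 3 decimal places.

0.078

p₁ = l(100)/l(80) = 135/1,737 = 0.077720; p₂ = l(120)/l(60) = 8/10,304 = 0.000776.
P(exactly one) = p₁(1−p₂) + (1−p₁)p₂ = 0.077660 + 0.000716 = 0.078375.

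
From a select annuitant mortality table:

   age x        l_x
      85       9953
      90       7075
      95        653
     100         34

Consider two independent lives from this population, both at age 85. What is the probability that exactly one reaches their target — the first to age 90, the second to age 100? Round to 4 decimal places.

p₁ = l_90/l_85 = 7075/9953 = 0.710841; p₂ = l_100/l_85 = 34/9953 = 0.003416.
P(exactly one) = p₁(1−p₂) + (1−p₁)p₂ = 0.708413 + 0.000988 = 0.709401.

0.7094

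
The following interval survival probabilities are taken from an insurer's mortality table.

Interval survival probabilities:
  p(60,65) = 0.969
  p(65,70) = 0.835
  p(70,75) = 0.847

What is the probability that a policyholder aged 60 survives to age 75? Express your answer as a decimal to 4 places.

P(survive 60→75) = 0.969 × 0.835 × 0.847.
= 0.685320.

0.6853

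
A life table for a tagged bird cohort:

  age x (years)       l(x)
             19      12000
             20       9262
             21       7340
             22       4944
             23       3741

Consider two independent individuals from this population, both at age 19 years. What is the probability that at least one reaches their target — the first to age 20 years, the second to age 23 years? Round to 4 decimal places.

0.8430

p₁ = l(20)/l(19) = 9262/12000 = 0.771833; p₂ = l(23)/l(19) = 3741/12000 = 0.311750.
P(at least one) = 1 − (1−p₁)(1−p₂) = 1 − 0.228167 × 0.688250 = 0.842964.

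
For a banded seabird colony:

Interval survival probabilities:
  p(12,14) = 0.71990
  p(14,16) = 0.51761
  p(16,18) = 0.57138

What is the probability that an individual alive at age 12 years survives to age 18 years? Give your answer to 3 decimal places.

Survival from 12 to 18 is the product of surviving each interval: 0.71990 × 0.51761 × 0.57138.
= 0.212912.

0.213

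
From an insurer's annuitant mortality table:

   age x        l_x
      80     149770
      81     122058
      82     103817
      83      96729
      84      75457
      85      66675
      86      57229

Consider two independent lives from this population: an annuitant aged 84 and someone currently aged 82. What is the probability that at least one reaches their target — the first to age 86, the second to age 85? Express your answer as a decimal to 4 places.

0.9136

p₁ = l_86/l_84 = 57229/75457 = 0.758432; p₂ = l_85/l_82 = 66675/103817 = 0.642236.
P(at least one) = 1 − (1−p₁)(1−p₂) = 1 − 0.241568 × 0.357764 = 0.913576.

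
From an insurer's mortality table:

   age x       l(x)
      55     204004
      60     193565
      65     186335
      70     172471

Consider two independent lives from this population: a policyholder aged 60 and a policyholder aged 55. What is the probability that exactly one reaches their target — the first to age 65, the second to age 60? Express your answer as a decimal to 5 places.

0.08470

p₁ = l(65)/l(60) = 186335/193565 = 0.962648; p₂ = l(60)/l(55) = 193565/204004 = 0.948829.
P(exactly one) = p₁(1−p₂) + (1−p₁)p₂ = 0.049260 + 0.035441 = 0.084700.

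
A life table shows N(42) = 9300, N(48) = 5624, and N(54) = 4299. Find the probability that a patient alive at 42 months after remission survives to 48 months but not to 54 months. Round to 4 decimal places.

0.1425

This is the probability of reaching 48 but not 54, conditional on being alive at 42: (N(48) − N(54)) / N(42).
= (5624 − 4299) / 9300 = 1325 / 9300 = 0.142473.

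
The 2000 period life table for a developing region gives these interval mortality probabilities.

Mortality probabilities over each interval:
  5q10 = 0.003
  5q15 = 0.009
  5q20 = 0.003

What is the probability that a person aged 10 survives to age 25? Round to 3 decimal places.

15p10 = (1 − 0.003) × (1 − 0.009) × (1 − 0.003).
= 0.997 × 0.991 × 0.997 = 0.985063.

0.985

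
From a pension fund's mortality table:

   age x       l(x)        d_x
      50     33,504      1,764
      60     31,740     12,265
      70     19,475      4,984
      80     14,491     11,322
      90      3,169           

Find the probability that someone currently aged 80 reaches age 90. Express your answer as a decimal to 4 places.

0.2187

The conditional survival probability is l(90)/l(80) = 3,169/14,491 = 0.218687.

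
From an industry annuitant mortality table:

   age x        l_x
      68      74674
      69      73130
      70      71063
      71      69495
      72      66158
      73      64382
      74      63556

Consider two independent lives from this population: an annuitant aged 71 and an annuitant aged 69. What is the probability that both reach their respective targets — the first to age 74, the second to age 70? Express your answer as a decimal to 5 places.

0.88869

p₁ = l_74/l_71 = 63556/69495 = 0.914541; p₂ = l_70/l_69 = 71063/73130 = 0.971735.
P(both) = p₁ × p₂ = 0.914541 × 0.971735 = 0.888691.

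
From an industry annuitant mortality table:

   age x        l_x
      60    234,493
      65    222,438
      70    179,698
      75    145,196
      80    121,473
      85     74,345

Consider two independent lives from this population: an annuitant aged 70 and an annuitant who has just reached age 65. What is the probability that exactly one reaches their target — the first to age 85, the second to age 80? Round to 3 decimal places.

0.508

p₁ = l_85/l_70 = 74,345/179,698 = 0.413722; p₂ = l_80/l_65 = 121,473/222,438 = 0.546098.
P(exactly one) = p₁(1−p₂) + (1−p₁)p₂ = 0.187789 + 0.320165 = 0.507954.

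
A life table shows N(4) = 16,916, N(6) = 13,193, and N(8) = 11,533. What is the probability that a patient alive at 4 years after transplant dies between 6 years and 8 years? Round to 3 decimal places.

This is the probability of reaching 6 but not 8, conditional on being alive at 4: (N(6) − N(8)) / N(4).
= (13,193 − 11,533) / 16,916 = 1,660 / 16,916 = 0.098132.

0.098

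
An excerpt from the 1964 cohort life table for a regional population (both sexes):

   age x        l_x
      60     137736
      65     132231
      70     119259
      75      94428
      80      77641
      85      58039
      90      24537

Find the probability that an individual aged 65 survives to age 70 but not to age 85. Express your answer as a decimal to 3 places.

This is the probability of reaching 70 but not 85, conditional on being alive at 65: (l_70 − l_85) / l_65.
= (119259 − 58039) / 132231 = 61220 / 132231 = 0.462978.

0.463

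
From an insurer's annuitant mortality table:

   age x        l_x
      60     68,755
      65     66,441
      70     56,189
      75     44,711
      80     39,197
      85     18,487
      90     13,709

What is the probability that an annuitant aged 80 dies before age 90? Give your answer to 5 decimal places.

0.65025

P(die before 90 | alive at 80) = 1 − l_90/l_80 = 1 − 13,709/39,197 = (25,488)/39,197 = 0.650254.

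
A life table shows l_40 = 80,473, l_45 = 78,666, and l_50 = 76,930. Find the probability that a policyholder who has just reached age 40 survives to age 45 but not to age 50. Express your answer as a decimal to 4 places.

We want 5|5q40 = (l_45 − l_50)/l_40.
This is the probability of reaching 45 but not 50, conditional on being alive at 40: (l_45 − l_50) / l_40.
= (78,666 − 76,930) / 80,473 = 1,736 / 80,473 = 0.021572.

0.0216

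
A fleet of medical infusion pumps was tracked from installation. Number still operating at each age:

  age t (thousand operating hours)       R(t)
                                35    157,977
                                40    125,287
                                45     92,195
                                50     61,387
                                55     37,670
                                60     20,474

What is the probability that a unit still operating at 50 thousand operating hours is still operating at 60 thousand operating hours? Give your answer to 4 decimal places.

The conditional survival probability is R(60)/R(50) = 20,474/61,387 = 0.333523.

0.3335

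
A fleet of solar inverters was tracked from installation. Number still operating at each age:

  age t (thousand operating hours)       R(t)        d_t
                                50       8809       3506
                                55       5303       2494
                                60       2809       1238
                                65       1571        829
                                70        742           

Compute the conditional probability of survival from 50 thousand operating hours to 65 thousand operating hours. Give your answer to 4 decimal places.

The conditional survival probability is R(65)/R(50) = 1571/8809 = 0.178340.

0.1783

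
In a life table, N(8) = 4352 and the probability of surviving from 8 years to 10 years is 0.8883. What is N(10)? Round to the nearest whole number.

N(10) = N(8) × p = 4352 × 0.8883 = 3866.

3866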